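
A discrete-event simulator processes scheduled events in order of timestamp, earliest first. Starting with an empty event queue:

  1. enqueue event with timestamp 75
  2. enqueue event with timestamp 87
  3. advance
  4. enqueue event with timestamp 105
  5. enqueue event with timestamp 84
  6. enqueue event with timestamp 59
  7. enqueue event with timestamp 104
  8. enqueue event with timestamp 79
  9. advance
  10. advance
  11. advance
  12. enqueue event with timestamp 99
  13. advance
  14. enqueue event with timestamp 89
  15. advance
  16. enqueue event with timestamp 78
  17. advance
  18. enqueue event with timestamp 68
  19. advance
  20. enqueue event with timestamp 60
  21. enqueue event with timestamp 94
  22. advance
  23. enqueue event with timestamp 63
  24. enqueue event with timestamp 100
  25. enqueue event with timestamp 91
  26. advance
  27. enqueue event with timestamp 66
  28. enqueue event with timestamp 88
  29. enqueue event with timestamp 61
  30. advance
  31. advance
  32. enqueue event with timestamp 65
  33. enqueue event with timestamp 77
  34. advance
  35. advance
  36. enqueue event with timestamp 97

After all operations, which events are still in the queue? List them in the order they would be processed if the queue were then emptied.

[88, 91, 94, 97, 99, 100, 104, 105]

insert 75 → {75}
insert 87 → {75, 87}
advance → 75; now {87}
insert 105 → {87, 105}
insert 84 → {84, 87, 105}
insert 59 → {59, 84, 87, 105}
insert 104 → {59, 84, 87, 104, 105}
insert 79 → {59, 79, 84, 87, 104, 105}
advance → 59; now {79, 84, 87, 104, 105}
advance → 79; now {84, 87, 104, 105}
advance → 84; now {87, 104, 105}
insert 99 → {87, 99, 104, 105}
advance → 87; now {99, 104, 105}
insert 89 → {89, 99, 104, 105}
advance → 89; now {99, 104, 105}
insert 78 → {78, 99, 104, 105}
advance → 78; now {99, 104, 105}
insert 68 → {68, 99, 104, 105}
advance → 68; now {99, 104, 105}
insert 60 → {60, 99, 104, 105}
insert 94 → {60, 94, 99, 104, 105}
advance → 60; now {94, 99, 104, 105}
insert 63 → {63, 94, 99, 104, 105}
insert 100 → {63, 94, 99, 100, 104, 105}
insert 91 → {63, 91, 94, 99, 100, 104, 105}
advance → 63; now {91, 94, 99, 100, 104, 105}
insert 66 → {66, 91, 94, 99, 100, 104, 105}
insert 88 → {66, 88, 91, 94, 99, 100, 104, 105}
insert 61 → {61, 66, 88, 91, 94, 99, 100, 104, 105}
advance → 61; now {66, 88, 91, 94, 99, 100, 104, 105}
advance → 66; now {88, 91, 94, 99, 100, 104, 105}
insert 65 → {65, 88, 91, 94, 99, 100, 104, 105}
insert 77 → {65, 77, 88, 91, 94, 99, 100, 104, 105}
advance → 65; now {77, 88, 91, 94, 99, 100, 104, 105}
advance → 77; now {88, 91, 94, 99, 100, 104, 105}
insert 97 → {88, 91, 94, 97, 99, 100, 104, 105}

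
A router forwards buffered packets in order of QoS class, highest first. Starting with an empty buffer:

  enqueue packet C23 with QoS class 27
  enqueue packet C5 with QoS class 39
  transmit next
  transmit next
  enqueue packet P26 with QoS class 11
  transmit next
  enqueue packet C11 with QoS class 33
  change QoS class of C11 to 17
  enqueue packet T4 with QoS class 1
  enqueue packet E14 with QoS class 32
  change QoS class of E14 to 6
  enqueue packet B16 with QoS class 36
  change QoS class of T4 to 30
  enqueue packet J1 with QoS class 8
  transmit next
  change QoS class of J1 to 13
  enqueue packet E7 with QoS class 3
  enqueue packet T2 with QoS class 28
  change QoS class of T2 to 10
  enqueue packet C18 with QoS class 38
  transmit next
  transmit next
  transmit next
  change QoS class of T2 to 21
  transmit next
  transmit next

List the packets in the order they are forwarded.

add C23 (QoS class 27) → {C23:27}
add C5 (QoS class 39) → {C5:39, C23:27}
transmit next → C5; now {C23:27}
transmit next → C23; now {}
add P26 (QoS class 11) → {P26:11}
transmit next → P26; now {}
add C11 (QoS class 33) → {C11:33}
update C11 to QoS class 17 → {C11:17}
add T4 (QoS class 1) → {C11:17, T4:1}
add E14 (QoS class 32) → {E14:32, C11:17, T4:1}
update E14 to QoS class 6 → {C11:17, E14:6, T4:1}
add B16 (QoS class 36) → {B16:36, C11:17, E14:6, T4:1}
update T4 to QoS class 30 → {B16:36, T4:30, C11:17, E14:6}
add J1 (QoS class 8) → {B16:36, T4:30, C11:17, J1:8, E14:6}
transmit next → B16; now {T4:30, C11:17, J1:8, E14:6}
update J1 to QoS class 13 → {T4:30, C11:17, J1:13, E14:6}
add E7 (QoS class 3) → {T4:30, C11:17, J1:13, E14:6, E7:3}
add T2 (QoS class 28) → {T4:30, T2:28, C11:17, J1:13, E14:6, E7:3}
update T2 to QoS class 10 → {T4:30, C11:17, J1:13, T2:10, E14:6, E7:3}
add C18 (QoS class 38) → {C18:38, T4:30, C11:17, J1:13, T2:10, E14:6, E7:3}
transmit next → C18; now {T4:30, C11:17, J1:13, T2:10, E14:6, E7:3}
transmit next → T4; now {C11:17, J1:13, T2:10, E14:6, E7:3}
transmit next → C11; now {J1:13, T2:10, E14:6, E7:3}
update T2 to QoS class 21 → {T2:21, J1:13, E14:6, E7:3}
transmit next → T2; now {J1:13, E14:6, E7:3}
transmit next → J1; now {E14:6, E7:3}

[C5, C23, P26, B16, C18, T4, C11, T2, J1]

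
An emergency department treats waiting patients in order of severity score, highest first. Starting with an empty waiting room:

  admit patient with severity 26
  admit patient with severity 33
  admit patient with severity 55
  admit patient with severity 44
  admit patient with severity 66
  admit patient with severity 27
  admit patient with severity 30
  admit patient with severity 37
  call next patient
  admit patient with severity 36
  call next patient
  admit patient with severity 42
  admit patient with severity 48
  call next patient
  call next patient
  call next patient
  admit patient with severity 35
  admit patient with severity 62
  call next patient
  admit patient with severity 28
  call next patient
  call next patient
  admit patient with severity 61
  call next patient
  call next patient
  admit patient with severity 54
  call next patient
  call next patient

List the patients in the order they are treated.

insert 26 → {26}
insert 33 → {33, 26}
insert 55 → {55, 33, 26}
insert 44 → {55, 44, 33, 26}
insert 66 → {66, 55, 44, 33, 26}
insert 27 → {66, 55, 44, 33, 27, 26}
insert 30 → {66, 55, 44, 33, 30, 27, 26}
insert 37 → {66, 55, 44, 37, 33, 30, 27, 26}
call next patient → 66; now {55, 44, 37, 33, 30, 27, 26}
insert 36 → {55, 44, 37, 36, 33, 30, 27, 26}
call next patient → 55; now {44, 37, 36, 33, 30, 27, 26}
insert 42 → {44, 42, 37, 36, 33, 30, 27, 26}
insert 48 → {48, 44, 42, 37, 36, 33, 30, 27, 26}
call next patient → 48; now {44, 42, 37, 36, 33, 30, 27, 26}
call next patient → 44; now {42, 37, 36, 33, 30, 27, 26}
call next patient → 42; now {37, 36, 33, 30, 27, 26}
insert 35 → {37, 36, 35, 33, 30, 27, 26}
insert 62 → {62, 37, 36, 35, 33, 30, 27, 26}
call next patient → 62; now {37, 36, 35, 33, 30, 27, 26}
insert 28 → {37, 36, 35, 33, 30, 28, 27, 26}
call next patient → 37; now {36, 35, 33, 30, 28, 27, 26}
call next patient → 36; now {35, 33, 30, 28, 27, 26}
insert 61 → {61, 35, 33, 30, 28, 27, 26}
call next patient → 61; now {35, 33, 30, 28, 27, 26}
call next patient → 35; now {33, 30, 28, 27, 26}
insert 54 → {54, 33, 30, 28, 27, 26}
call next patient → 54; now {33, 30, 28, 27, 26}
call next patient → 33; now {30, 28, 27, 26}

66 → 55 → 48 → 44 → 42 → 62 → 37 → 36 → 61 → 35 → 54 → 33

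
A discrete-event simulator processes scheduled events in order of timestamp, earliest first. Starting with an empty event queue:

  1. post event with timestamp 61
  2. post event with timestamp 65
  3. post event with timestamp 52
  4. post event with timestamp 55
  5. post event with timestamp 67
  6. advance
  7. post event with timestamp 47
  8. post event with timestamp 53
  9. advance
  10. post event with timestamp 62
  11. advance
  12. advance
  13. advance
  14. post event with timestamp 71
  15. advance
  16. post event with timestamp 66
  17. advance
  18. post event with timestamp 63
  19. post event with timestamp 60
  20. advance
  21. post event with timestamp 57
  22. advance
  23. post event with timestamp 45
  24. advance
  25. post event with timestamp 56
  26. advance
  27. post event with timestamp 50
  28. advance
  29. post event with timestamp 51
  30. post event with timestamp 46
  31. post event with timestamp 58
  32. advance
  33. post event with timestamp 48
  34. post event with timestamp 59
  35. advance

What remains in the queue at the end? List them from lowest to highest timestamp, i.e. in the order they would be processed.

51 → 58 → 59 → 63 → 66 → 67 → 71

insert 61 → {61}
insert 65 → {61, 65}
insert 52 → {52, 61, 65}
insert 55 → {52, 55, 61, 65}
insert 67 → {52, 55, 61, 65, 67}
advance → 52; now {55, 61, 65, 67}
insert 47 → {47, 55, 61, 65, 67}
insert 53 → {47, 53, 55, 61, 65, 67}
advance → 47; now {53, 55, 61, 65, 67}
insert 62 → {53, 55, 61, 62, 65, 67}
advance → 53; now {55, 61, 62, 65, 67}
advance → 55; now {61, 62, 65, 67}
advance → 61; now {62, 65, 67}
insert 71 → {62, 65, 67, 71}
advance → 62; now {65, 67, 71}
insert 66 → {65, 66, 67, 71}
advance → 65; now {66, 67, 71}
insert 63 → {63, 66, 67, 71}
insert 60 → {60, 63, 66, 67, 71}
advance → 60; now {63, 66, 67, 71}
insert 57 → {57, 63, 66, 67, 71}
advance → 57; now {63, 66, 67, 71}
insert 45 → {45, 63, 66, 67, 71}
advance → 45; now {63, 66, 67, 71}
insert 56 → {56, 63, 66, 67, 71}
advance → 56; now {63, 66, 67, 71}
insert 50 → {50, 63, 66, 67, 71}
advance → 50; now {63, 66, 67, 71}
insert 51 → {51, 63, 66, 67, 71}
insert 46 → {46, 51, 63, 66, 67, 71}
insert 58 → {46, 51, 58, 63, 66, 67, 71}
advance → 46; now {51, 58, 63, 66, 67, 71}
insert 48 → {48, 51, 58, 63, 66, 67, 71}
insert 59 → {48, 51, 58, 59, 63, 66, 67, 71}
advance → 48; now {51, 58, 59, 63, 66, 67, 71}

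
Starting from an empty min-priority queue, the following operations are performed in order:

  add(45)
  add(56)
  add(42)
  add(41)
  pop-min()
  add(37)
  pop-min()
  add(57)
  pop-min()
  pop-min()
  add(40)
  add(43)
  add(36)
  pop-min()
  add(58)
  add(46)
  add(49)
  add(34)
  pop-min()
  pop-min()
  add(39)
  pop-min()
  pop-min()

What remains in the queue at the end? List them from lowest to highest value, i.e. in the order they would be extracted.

insert 45 → {45}
insert 56 → {45, 56}
insert 42 → {42, 45, 56}
insert 41 → {41, 42, 45, 56}
pop-min → 41; now {42, 45, 56}
insert 37 → {37, 42, 45, 56}
pop-min → 37; now {42, 45, 56}
insert 57 → {42, 45, 56, 57}
pop-min → 42; now {45, 56, 57}
pop-min → 45; now {56, 57}
insert 40 → {40, 56, 57}
insert 43 → {40, 43, 56, 57}
insert 36 → {36, 40, 43, 56, 57}
pop-min → 36; now {40, 43, 56, 57}
insert 58 → {40, 43, 56, 57, 58}
insert 46 → {40, 43, 46, 56, 57, 58}
insert 49 → {40, 43, 46, 49, 56, 57, 58}
insert 34 → {34, 40, 43, 46, 49, 56, 57, 58}
pop-min → 34; now {40, 43, 46, 49, 56, 57, 58}
pop-min → 40; now {43, 46, 49, 56, 57, 58}
insert 39 → {39, 43, 46, 49, 56, 57, 58}
pop-min → 39; now {43, 46, 49, 56, 57, 58}
pop-min → 43; now {46, 49, 56, 57, 58}

46, 49, 56, 57, 58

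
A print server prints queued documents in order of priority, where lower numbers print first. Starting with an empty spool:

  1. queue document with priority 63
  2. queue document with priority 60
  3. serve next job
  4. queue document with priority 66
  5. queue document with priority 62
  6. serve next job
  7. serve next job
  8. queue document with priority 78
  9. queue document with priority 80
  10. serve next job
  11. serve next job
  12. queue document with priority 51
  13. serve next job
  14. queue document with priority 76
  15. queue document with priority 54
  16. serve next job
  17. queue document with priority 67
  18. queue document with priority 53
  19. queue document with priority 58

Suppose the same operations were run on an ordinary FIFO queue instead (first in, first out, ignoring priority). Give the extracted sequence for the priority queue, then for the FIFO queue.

priority queue: 60 → 62 → 63 → 66 → 78 → 51 → 54; FIFO queue: [63, 60, 66, 62, 78, 80, 51]

insert 63 → {63}
insert 60 → {60, 63}
serve next job → 60; now {63}
insert 66 → {63, 66}
insert 62 → {62, 63, 66}
serve next job → 62; now {63, 66}
serve next job → 63; now {66}
insert 78 → {66, 78}
insert 80 → {66, 78, 80}
serve next job → 66; now {78, 80}
serve next job → 78; now {80}
insert 51 → {51, 80}
serve next job → 51; now {80}
insert 76 → {76, 80}
insert 54 → {54, 76, 80}
serve next job → 54; now {76, 80}
insert 67 → {67, 76, 80}
insert 53 → {53, 67, 76, 80}
insert 58 → {53, 58, 67, 76, 80}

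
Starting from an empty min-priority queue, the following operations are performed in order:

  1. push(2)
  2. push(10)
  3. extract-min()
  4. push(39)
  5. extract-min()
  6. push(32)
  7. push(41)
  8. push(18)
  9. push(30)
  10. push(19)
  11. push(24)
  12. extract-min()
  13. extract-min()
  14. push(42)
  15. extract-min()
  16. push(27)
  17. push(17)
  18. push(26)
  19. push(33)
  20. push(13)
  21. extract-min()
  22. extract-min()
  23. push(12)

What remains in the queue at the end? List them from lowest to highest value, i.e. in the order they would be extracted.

insert 2 → {2}
insert 10 → {2, 10}
extract-min → 2; now {10}
insert 39 → {10, 39}
extract-min → 10; now {39}
insert 32 → {32, 39}
insert 41 → {32, 39, 41}
insert 18 → {18, 32, 39, 41}
insert 30 → {18, 30, 32, 39, 41}
insert 19 → {18, 19, 30, 32, 39, 41}
insert 24 → {18, 19, 24, 30, 32, 39, 41}
extract-min → 18; now {19, 24, 30, 32, 39, 41}
extract-min → 19; now {24, 30, 32, 39, 41}
insert 42 → {24, 30, 32, 39, 41, 42}
extract-min → 24; now {30, 32, 39, 41, 42}
insert 27 → {27, 30, 32, 39, 41, 42}
insert 17 → {17, 27, 30, 32, 39, 41, 42}
insert 26 → {17, 26, 27, 30, 32, 39, 41, 42}
insert 33 → {17, 26, 27, 30, 32, 33, 39, 41, 42}
insert 13 → {13, 17, 26, 27, 30, 32, 33, 39, 41, 42}
extract-min → 13; now {17, 26, 27, 30, 32, 33, 39, 41, 42}
extract-min → 17; now {26, 27, 30, 32, 33, 39, 41, 42}
insert 12 → {12, 26, 27, 30, 32, 33, 39, 41, 42}

12, 26, 27, 30, 32, 33, 39, 41, 42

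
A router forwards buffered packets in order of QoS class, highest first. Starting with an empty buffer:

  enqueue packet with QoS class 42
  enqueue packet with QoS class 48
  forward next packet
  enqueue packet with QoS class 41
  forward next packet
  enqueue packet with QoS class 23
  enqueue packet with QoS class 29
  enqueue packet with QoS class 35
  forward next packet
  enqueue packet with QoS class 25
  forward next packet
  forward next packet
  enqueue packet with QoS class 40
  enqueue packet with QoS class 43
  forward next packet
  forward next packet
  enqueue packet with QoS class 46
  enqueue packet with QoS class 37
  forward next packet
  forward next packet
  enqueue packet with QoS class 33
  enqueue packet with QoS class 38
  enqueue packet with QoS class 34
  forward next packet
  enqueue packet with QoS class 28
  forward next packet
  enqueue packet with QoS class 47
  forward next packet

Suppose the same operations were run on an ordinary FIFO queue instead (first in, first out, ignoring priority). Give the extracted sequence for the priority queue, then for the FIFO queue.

insert 42 → {42}
insert 48 → {48, 42}
forward next packet → 48; now {42}
insert 41 → {42, 41}
forward next packet → 42; now {41}
insert 23 → {41, 23}
insert 29 → {41, 29, 23}
insert 35 → {41, 35, 29, 23}
forward next packet → 41; now {35, 29, 23}
insert 25 → {35, 29, 25, 23}
forward next packet → 35; now {29, 25, 23}
forward next packet → 29; now {25, 23}
insert 40 → {40, 25, 23}
insert 43 → {43, 40, 25, 23}
forward next packet → 43; now {40, 25, 23}
forward next packet → 40; now {25, 23}
insert 46 → {46, 25, 23}
insert 37 → {46, 37, 25, 23}
forward next packet → 46; now {37, 25, 23}
forward next packet → 37; now {25, 23}
insert 33 → {33, 25, 23}
insert 38 → {38, 33, 25, 23}
insert 34 → {38, 34, 33, 25, 23}
forward next packet → 38; now {34, 33, 25, 23}
insert 28 → {34, 33, 28, 25, 23}
forward next packet → 34; now {33, 28, 25, 23}
insert 47 → {47, 33, 28, 25, 23}
forward next packet → 47; now {33, 28, 25, 23}

priority queue: 48 → 42 → 41 → 35 → 29 → 43 → 40 → 46 → 37 → 38 → 34 → 47; FIFO queue: 42, 48, 41, 23, 29, 35, 25, 40, 43, 46, 37, 33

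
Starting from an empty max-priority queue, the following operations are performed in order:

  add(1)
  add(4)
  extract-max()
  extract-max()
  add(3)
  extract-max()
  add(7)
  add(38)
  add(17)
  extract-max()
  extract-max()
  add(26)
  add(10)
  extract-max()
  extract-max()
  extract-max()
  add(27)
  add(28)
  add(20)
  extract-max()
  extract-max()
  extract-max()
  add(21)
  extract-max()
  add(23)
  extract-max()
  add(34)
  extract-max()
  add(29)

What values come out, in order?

insert 1 → {1}
insert 4 → {4, 1}
extract-max → 4; now {1}
extract-max → 1; now {}
insert 3 → {3}
extract-max → 3; now {}
insert 7 → {7}
insert 38 → {38, 7}
insert 17 → {38, 17, 7}
extract-max → 38; now {17, 7}
extract-max → 17; now {7}
insert 26 → {26, 7}
insert 10 → {26, 10, 7}
extract-max → 26; now {10, 7}
extract-max → 10; now {7}
extract-max → 7; now {}
insert 27 → {27}
insert 28 → {28, 27}
insert 20 → {28, 27, 20}
extract-max → 28; now {27, 20}
extract-max → 27; now {20}
extract-max → 20; now {}
insert 21 → {21}
extract-max → 21; now {}
insert 23 → {23}
extract-max → 23; now {}
insert 34 → {34}
extract-max → 34; now {}
insert 29 → {29}

[4, 1, 3, 38, 17, 26, 10, 7, 28, 27, 20, 21, 23, 34]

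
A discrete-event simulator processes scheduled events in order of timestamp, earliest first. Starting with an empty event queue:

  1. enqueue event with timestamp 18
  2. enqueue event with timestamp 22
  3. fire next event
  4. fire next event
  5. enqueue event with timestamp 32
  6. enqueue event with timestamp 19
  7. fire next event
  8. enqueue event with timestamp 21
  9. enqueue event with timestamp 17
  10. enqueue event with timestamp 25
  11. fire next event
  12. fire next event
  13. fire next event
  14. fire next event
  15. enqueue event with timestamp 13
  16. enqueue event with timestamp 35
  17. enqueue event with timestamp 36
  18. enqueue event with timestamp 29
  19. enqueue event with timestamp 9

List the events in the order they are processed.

insert 18 → {18}
insert 22 → {18, 22}
fire next event → 18; now {22}
fire next event → 22; now {}
insert 32 → {32}
insert 19 → {19, 32}
fire next event → 19; now {32}
insert 21 → {21, 32}
insert 17 → {17, 21, 32}
insert 25 → {17, 21, 25, 32}
fire next event → 17; now {21, 25, 32}
fire next event → 21; now {25, 32}
fire next event → 25; now {32}
fire next event → 32; now {}
insert 13 → {13}
insert 35 → {13, 35}
insert 36 → {13, 35, 36}
insert 29 → {13, 29, 35, 36}
insert 9 → {9, 13, 29, 35, 36}

[18, 22, 19, 17, 21, 25, 32]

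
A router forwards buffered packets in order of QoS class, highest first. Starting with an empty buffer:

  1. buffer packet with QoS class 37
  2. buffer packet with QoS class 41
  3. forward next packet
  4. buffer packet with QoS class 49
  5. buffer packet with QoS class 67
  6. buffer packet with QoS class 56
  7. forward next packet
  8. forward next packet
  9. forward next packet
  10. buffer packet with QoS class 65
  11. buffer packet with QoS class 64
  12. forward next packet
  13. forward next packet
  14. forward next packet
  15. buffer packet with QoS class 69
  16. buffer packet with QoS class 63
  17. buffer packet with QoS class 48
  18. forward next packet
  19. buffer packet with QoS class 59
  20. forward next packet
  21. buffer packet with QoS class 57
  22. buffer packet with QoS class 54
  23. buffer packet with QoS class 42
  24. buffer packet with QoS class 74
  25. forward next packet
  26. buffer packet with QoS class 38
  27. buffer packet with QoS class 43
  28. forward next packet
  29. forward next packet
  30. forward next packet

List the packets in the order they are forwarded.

insert 37 → {37}
insert 41 → {41, 37}
forward next packet → 41; now {37}
insert 49 → {49, 37}
insert 67 → {67, 49, 37}
insert 56 → {67, 56, 49, 37}
forward next packet → 67; now {56, 49, 37}
forward next packet → 56; now {49, 37}
forward next packet → 49; now {37}
insert 65 → {65, 37}
insert 64 → {65, 64, 37}
forward next packet → 65; now {64, 37}
forward next packet → 64; now {37}
forward next packet → 37; now {}
insert 69 → {69}
insert 63 → {69, 63}
insert 48 → {69, 63, 48}
forward next packet → 69; now {63, 48}
insert 59 → {63, 59, 48}
forward next packet → 63; now {59, 48}
insert 57 → {59, 57, 48}
insert 54 → {59, 57, 54, 48}
insert 42 → {59, 57, 54, 48, 42}
insert 74 → {74, 59, 57, 54, 48, 42}
forward next packet → 74; now {59, 57, 54, 48, 42}
insert 38 → {59, 57, 54, 48, 42, 38}
insert 43 → {59, 57, 54, 48, 43, 42, 38}
forward next packet → 59; now {57, 54, 48, 43, 42, 38}
forward next packet → 57; now {54, 48, 43, 42, 38}
forward next packet → 54; now {48, 43, 42, 38}

41, 67, 56, 49, 65, 64, 37, 69, 63, 74, 59, 57, 54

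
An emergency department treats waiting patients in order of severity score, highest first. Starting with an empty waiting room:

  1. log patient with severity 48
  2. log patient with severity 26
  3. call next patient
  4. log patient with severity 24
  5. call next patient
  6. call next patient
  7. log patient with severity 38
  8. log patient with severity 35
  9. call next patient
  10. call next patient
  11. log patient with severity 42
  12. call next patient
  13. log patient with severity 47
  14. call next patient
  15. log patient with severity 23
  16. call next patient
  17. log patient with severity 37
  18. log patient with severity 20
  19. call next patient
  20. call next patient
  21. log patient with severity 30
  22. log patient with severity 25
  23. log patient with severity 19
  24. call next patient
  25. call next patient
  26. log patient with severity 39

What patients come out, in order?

48 → 26 → 24 → 38 → 35 → 42 → 47 → 23 → 37 → 20 → 30 → 25

insert 48 → {48}
insert 26 → {48, 26}
call next patient → 48; now {26}
insert 24 → {26, 24}
call next patient → 26; now {24}
call next patient → 24; now {}
insert 38 → {38}
insert 35 → {38, 35}
call next patient → 38; now {35}
call next patient → 35; now {}
insert 42 → {42}
call next patient → 42; now {}
insert 47 → {47}
call next patient → 47; now {}
insert 23 → {23}
call next patient → 23; now {}
insert 37 → {37}
insert 20 → {37, 20}
call next patient → 37; now {20}
call next patient → 20; now {}
insert 30 → {30}
insert 25 → {30, 25}
insert 19 → {30, 25, 19}
call next patient → 30; now {25, 19}
call next patient → 25; now {19}
insert 39 → {39, 19}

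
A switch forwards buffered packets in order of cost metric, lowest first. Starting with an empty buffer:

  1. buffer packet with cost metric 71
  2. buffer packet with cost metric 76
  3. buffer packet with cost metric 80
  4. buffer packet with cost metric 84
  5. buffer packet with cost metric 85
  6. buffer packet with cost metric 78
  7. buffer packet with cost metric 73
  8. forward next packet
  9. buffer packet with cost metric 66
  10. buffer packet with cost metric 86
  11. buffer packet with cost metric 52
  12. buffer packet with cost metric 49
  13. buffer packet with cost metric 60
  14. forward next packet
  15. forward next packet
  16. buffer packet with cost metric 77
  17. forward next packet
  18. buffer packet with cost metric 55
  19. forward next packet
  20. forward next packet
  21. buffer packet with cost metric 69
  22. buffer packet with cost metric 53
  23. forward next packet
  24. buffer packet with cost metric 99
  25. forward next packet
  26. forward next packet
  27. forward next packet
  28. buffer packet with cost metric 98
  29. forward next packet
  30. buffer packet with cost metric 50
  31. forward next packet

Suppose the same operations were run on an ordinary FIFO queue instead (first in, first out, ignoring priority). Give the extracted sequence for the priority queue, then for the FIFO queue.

insert 71 → {71}
insert 76 → {71, 76}
insert 80 → {71, 76, 80}
insert 84 → {71, 76, 80, 84}
insert 85 → {71, 76, 80, 84, 85}
insert 78 → {71, 76, 78, 80, 84, 85}
insert 73 → {71, 73, 76, 78, 80, 84, 85}
forward next packet → 71; now {73, 76, 78, 80, 84, 85}
insert 66 → {66, 73, 76, 78, 80, 84, 85}
insert 86 → {66, 73, 76, 78, 80, 84, 85, 86}
insert 52 → {52, 66, 73, 76, 78, 80, 84, 85, 86}
insert 49 → {49, 52, 66, 73, 76, 78, 80, 84, 85, 86}
insert 60 → {49, 52, 60, 66, 73, 76, 78, 80, 84, 85, 86}
forward next packet → 49; now {52, 60, 66, 73, 76, 78, 80, 84, 85, 86}
forward next packet → 52; now {60, 66, 73, 76, 78, 80, 84, 85, 86}
insert 77 → {60, 66, 73, 76, 77, 78, 80, 84, 85, 86}
forward next packet → 60; now {66, 73, 76, 77, 78, 80, 84, 85, 86}
insert 55 → {55, 66, 73, 76, 77, 78, 80, 84, 85, 86}
forward next packet → 55; now {66, 73, 76, 77, 78, 80, 84, 85, 86}
forward next packet → 66; now {73, 76, 77, 78, 80, 84, 85, 86}
insert 69 → {69, 73, 76, 77, 78, 80, 84, 85, 86}
insert 53 → {53, 69, 73, 76, 77, 78, 80, 84, 85, 86}
forward next packet → 53; now {69, 73, 76, 77, 78, 80, 84, 85, 86}
insert 99 → {69, 73, 76, 77, 78, 80, 84, 85, 86, 99}
forward next packet → 69; now {73, 76, 77, 78, 80, 84, 85, 86, 99}
forward next packet → 73; now {76, 77, 78, 80, 84, 85, 86, 99}
forward next packet → 76; now {77, 78, 80, 84, 85, 86, 99}
insert 98 → {77, 78, 80, 84, 85, 86, 98, 99}
forward next packet → 77; now {78, 80, 84, 85, 86, 98, 99}
insert 50 → {50, 78, 80, 84, 85, 86, 98, 99}
forward next packet → 50; now {78, 80, 84, 85, 86, 98, 99}

priority queue: [71, 49, 52, 60, 55, 66, 53, 69, 73, 76, 77, 50]; FIFO queue: 71, 76, 80, 84, 85, 78, 73, 66, 86, 52, 49, 60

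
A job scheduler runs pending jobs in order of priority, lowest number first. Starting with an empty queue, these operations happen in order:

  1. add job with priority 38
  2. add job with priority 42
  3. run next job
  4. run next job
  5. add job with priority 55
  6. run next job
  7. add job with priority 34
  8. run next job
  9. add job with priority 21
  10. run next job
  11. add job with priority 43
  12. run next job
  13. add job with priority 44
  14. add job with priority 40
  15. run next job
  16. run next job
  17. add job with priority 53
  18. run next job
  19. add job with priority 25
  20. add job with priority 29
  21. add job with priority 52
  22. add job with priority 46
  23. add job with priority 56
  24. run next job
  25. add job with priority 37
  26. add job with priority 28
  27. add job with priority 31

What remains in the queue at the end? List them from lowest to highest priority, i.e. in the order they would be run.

28, 29, 31, 37, 46, 52, 56

insert 38 → {38}
insert 42 → {38, 42}
run next job → 38; now {42}
run next job → 42; now {}
insert 55 → {55}
run next job → 55; now {}
insert 34 → {34}
run next job → 34; now {}
insert 21 → {21}
run next job → 21; now {}
insert 43 → {43}
run next job → 43; now {}
insert 44 → {44}
insert 40 → {40, 44}
run next job → 40; now {44}
run next job → 44; now {}
insert 53 → {53}
run next job → 53; now {}
insert 25 → {25}
insert 29 → {25, 29}
insert 52 → {25, 29, 52}
insert 46 → {25, 29, 46, 52}
insert 56 → {25, 29, 46, 52, 56}
run next job → 25; now {29, 46, 52, 56}
insert 37 → {29, 37, 46, 52, 56}
insert 28 → {28, 29, 37, 46, 52, 56}
insert 31 → {28, 29, 31, 37, 46, 52, 56}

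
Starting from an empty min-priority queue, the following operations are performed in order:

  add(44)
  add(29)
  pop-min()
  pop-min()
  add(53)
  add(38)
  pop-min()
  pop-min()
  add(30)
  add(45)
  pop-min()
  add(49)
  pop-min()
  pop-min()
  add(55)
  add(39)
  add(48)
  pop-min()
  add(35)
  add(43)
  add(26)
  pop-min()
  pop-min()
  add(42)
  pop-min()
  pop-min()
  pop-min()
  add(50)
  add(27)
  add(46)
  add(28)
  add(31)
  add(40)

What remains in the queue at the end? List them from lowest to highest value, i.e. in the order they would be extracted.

insert 44 → {44}
insert 29 → {29, 44}
pop-min → 29; now {44}
pop-min → 44; now {}
insert 53 → {53}
insert 38 → {38, 53}
pop-min → 38; now {53}
pop-min → 53; now {}
insert 30 → {30}
insert 45 → {30, 45}
pop-min → 30; now {45}
insert 49 → {45, 49}
pop-min → 45; now {49}
pop-min → 49; now {}
insert 55 → {55}
insert 39 → {39, 55}
insert 48 → {39, 48, 55}
pop-min → 39; now {48, 55}
insert 35 → {35, 48, 55}
insert 43 → {35, 43, 48, 55}
insert 26 → {26, 35, 43, 48, 55}
pop-min → 26; now {35, 43, 48, 55}
pop-min → 35; now {43, 48, 55}
insert 42 → {42, 43, 48, 55}
pop-min → 42; now {43, 48, 55}
pop-min → 43; now {48, 55}
pop-min → 48; now {55}
insert 50 → {50, 55}
insert 27 → {27, 50, 55}
insert 46 → {27, 46, 50, 55}
insert 28 → {27, 28, 46, 50, 55}
insert 31 → {27, 28, 31, 46, 50, 55}
insert 40 → {27, 28, 31, 40, 46, 50, 55}

27 → 28 → 31 → 40 → 46 → 50 → 55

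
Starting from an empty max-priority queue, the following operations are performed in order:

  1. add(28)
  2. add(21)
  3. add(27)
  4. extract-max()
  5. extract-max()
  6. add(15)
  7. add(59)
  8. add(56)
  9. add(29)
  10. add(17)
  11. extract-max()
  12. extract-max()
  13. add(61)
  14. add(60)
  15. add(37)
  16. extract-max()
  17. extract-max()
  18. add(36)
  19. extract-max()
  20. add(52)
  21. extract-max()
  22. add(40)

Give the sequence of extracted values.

insert 28 → {28}
insert 21 → {28, 21}
insert 27 → {28, 27, 21}
extract-max → 28; now {27, 21}
extract-max → 27; now {21}
insert 15 → {21, 15}
insert 59 → {59, 21, 15}
insert 56 → {59, 56, 21, 15}
insert 29 → {59, 56, 29, 21, 15}
insert 17 → {59, 56, 29, 21, 17, 15}
extract-max → 59; now {56, 29, 21, 17, 15}
extract-max → 56; now {29, 21, 17, 15}
insert 61 → {61, 29, 21, 17, 15}
insert 60 → {61, 60, 29, 21, 17, 15}
insert 37 → {61, 60, 37, 29, 21, 17, 15}
extract-max → 61; now {60, 37, 29, 21, 17, 15}
extract-max → 60; now {37, 29, 21, 17, 15}
insert 36 → {37, 36, 29, 21, 17, 15}
extract-max → 37; now {36, 29, 21, 17, 15}
insert 52 → {52, 36, 29, 21, 17, 15}
extract-max → 52; now {36, 29, 21, 17, 15}
insert 40 → {40, 36, 29, 21, 17, 15}

28 → 27 → 59 → 56 → 61 → 60 → 37 → 52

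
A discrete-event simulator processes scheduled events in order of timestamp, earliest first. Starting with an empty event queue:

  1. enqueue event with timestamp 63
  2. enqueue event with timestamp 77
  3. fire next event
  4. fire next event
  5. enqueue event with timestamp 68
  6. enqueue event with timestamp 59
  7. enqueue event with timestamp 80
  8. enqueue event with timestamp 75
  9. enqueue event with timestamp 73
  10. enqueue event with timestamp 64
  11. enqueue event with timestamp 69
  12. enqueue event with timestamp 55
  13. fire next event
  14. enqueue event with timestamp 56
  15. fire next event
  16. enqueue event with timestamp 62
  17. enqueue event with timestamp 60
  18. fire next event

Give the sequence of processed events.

insert 63 → {63}
insert 77 → {63, 77}
fire next event → 63; now {77}
fire next event → 77; now {}
insert 68 → {68}
insert 59 → {59, 68}
insert 80 → {59, 68, 80}
insert 75 → {59, 68, 75, 80}
insert 73 → {59, 68, 73, 75, 80}
insert 64 → {59, 64, 68, 73, 75, 80}
insert 69 → {59, 64, 68, 69, 73, 75, 80}
insert 55 → {55, 59, 64, 68, 69, 73, 75, 80}
fire next event → 55; now {59, 64, 68, 69, 73, 75, 80}
insert 56 → {56, 59, 64, 68, 69, 73, 75, 80}
fire next event → 56; now {59, 64, 68, 69, 73, 75, 80}
insert 62 → {59, 62, 64, 68, 69, 73, 75, 80}
insert 60 → {59, 60, 62, 64, 68, 69, 73, 75, 80}
fire next event → 59; now {60, 62, 64, 68, 69, 73, 75, 80}

63 → 77 → 55 → 56 → 59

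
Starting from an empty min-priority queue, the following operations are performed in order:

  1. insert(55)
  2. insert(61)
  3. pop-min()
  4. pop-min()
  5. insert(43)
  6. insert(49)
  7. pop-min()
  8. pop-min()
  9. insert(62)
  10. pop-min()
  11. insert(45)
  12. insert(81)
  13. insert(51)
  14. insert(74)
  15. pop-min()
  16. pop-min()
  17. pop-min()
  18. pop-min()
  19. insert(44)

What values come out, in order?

insert 55 → {55}
insert 61 → {55, 61}
pop-min → 55; now {61}
pop-min → 61; now {}
insert 43 → {43}
insert 49 → {43, 49}
pop-min → 43; now {49}
pop-min → 49; now {}
insert 62 → {62}
pop-min → 62; now {}
insert 45 → {45}
insert 81 → {45, 81}
insert 51 → {45, 51, 81}
insert 74 → {45, 51, 74, 81}
pop-min → 45; now {51, 74, 81}
pop-min → 51; now {74, 81}
pop-min → 74; now {81}
pop-min → 81; now {}
insert 44 → {44}

55, 61, 43, 49, 62, 45, 51, 74, 81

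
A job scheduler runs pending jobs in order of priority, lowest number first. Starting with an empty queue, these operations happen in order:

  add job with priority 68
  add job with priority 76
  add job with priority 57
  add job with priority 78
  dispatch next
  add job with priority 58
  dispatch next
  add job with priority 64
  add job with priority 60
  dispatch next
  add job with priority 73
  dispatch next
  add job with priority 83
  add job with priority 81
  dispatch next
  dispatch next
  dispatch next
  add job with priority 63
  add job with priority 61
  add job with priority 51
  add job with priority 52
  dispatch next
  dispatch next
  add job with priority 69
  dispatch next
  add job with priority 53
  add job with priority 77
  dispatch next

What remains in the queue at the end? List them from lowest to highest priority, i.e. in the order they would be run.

insert 68 → {68}
insert 76 → {68, 76}
insert 57 → {57, 68, 76}
insert 78 → {57, 68, 76, 78}
dispatch next → 57; now {68, 76, 78}
insert 58 → {58, 68, 76, 78}
dispatch next → 58; now {68, 76, 78}
insert 64 → {64, 68, 76, 78}
insert 60 → {60, 64, 68, 76, 78}
dispatch next → 60; now {64, 68, 76, 78}
insert 73 → {64, 68, 73, 76, 78}
dispatch next → 64; now {68, 73, 76, 78}
insert 83 → {68, 73, 76, 78, 83}
insert 81 → {68, 73, 76, 78, 81, 83}
dispatch next → 68; now {73, 76, 78, 81, 83}
dispatch next → 73; now {76, 78, 81, 83}
dispatch next → 76; now {78, 81, 83}
insert 63 → {63, 78, 81, 83}
insert 61 → {61, 63, 78, 81, 83}
insert 51 → {51, 61, 63, 78, 81, 83}
insert 52 → {51, 52, 61, 63, 78, 81, 83}
dispatch next → 51; now {52, 61, 63, 78, 81, 83}
dispatch next → 52; now {61, 63, 78, 81, 83}
insert 69 → {61, 63, 69, 78, 81, 83}
dispatch next → 61; now {63, 69, 78, 81, 83}
insert 53 → {53, 63, 69, 78, 81, 83}
insert 77 → {53, 63, 69, 77, 78, 81, 83}
dispatch next → 53; now {63, 69, 77, 78, 81, 83}

[63, 69, 77, 78, 81, 83]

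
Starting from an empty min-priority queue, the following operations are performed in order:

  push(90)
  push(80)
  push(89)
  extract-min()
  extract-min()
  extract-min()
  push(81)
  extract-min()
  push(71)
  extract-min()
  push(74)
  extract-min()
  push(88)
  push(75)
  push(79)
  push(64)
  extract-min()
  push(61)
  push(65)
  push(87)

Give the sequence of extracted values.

80 → 89 → 90 → 81 → 71 → 74 → 64

insert 90 → {90}
insert 80 → {80, 90}
insert 89 → {80, 89, 90}
extract-min → 80; now {89, 90}
extract-min → 89; now {90}
extract-min → 90; now {}
insert 81 → {81}
extract-min → 81; now {}
insert 71 → {71}
extract-min → 71; now {}
insert 74 → {74}
extract-min → 74; now {}
insert 88 → {88}
insert 75 → {75, 88}
insert 79 → {75, 79, 88}
insert 64 → {64, 75, 79, 88}
extract-min → 64; now {75, 79, 88}
insert 61 → {61, 75, 79, 88}
insert 65 → {61, 65, 75, 79, 88}
insert 87 → {61, 65, 75, 79, 87, 88}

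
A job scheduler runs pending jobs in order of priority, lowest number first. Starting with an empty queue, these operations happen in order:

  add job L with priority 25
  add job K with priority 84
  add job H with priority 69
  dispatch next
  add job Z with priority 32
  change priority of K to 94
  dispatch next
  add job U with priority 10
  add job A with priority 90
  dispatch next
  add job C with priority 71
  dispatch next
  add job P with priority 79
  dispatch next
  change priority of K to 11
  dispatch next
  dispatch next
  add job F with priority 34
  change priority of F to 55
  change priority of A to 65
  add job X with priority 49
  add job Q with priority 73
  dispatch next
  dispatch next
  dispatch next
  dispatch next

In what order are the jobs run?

[L, Z, U, H, C, K, P, X, F, A, Q]

add L (priority 25) → {L:25}
add K (priority 84) → {L:25, K:84}
add H (priority 69) → {L:25, H:69, K:84}
dispatch next → L; now {H:69, K:84}
add Z (priority 32) → {Z:32, H:69, K:84}
update K to priority 94 → {Z:32, H:69, K:94}
dispatch next → Z; now {H:69, K:94}
add U (priority 10) → {U:10, H:69, K:94}
add A (priority 90) → {U:10, H:69, A:90, K:94}
dispatch next → U; now {H:69, A:90, K:94}
add C (priority 71) → {H:69, C:71, A:90, K:94}
dispatch next → H; now {C:71, A:90, K:94}
add P (priority 79) → {C:71, P:79, A:90, K:94}
dispatch next → C; now {P:79, A:90, K:94}
update K to priority 11 → {K:11, P:79, A:90}
dispatch next → K; now {P:79, A:90}
dispatch next → P; now {A:90}
add F (priority 34) → {F:34, A:90}
update F to priority 55 → {F:55, A:90}
update A to priority 65 → {F:55, A:65}
add X (priority 49) → {X:49, F:55, A:65}
add Q (priority 73) → {X:49, F:55, A:65, Q:73}
dispatch next → X; now {F:55, A:65, Q:73}
dispatch next → F; now {A:65, Q:73}
dispatch next → A; now {Q:73}
dispatch next → Q; now {}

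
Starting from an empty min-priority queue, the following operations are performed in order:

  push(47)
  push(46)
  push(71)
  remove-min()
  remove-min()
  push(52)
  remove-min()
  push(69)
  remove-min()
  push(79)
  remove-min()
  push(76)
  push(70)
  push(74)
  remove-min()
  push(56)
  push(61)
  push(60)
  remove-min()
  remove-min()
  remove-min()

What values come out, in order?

insert 47 → {47}
insert 46 → {46, 47}
insert 71 → {46, 47, 71}
remove-min → 46; now {47, 71}
remove-min → 47; now {71}
insert 52 → {52, 71}
remove-min → 52; now {71}
insert 69 → {69, 71}
remove-min → 69; now {71}
insert 79 → {71, 79}
remove-min → 71; now {79}
insert 76 → {76, 79}
insert 70 → {70, 76, 79}
insert 74 → {70, 74, 76, 79}
remove-min → 70; now {74, 76, 79}
insert 56 → {56, 74, 76, 79}
insert 61 → {56, 61, 74, 76, 79}
insert 60 → {56, 60, 61, 74, 76, 79}
remove-min → 56; now {60, 61, 74, 76, 79}
remove-min → 60; now {61, 74, 76, 79}
remove-min → 61; now {74, 76, 79}

[46, 47, 52, 69, 71, 70, 56, 60, 61]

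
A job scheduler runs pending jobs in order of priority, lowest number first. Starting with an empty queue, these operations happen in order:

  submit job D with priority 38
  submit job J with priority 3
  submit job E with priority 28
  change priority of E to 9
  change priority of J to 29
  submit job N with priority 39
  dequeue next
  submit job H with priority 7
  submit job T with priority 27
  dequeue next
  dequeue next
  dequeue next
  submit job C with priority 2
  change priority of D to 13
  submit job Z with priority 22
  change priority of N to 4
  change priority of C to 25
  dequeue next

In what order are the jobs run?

E → H → T → J → N

add D (priority 38) → {D:38}
add J (priority 3) → {J:3, D:38}
add E (priority 28) → {J:3, E:28, D:38}
update E to priority 9 → {J:3, E:9, D:38}
update J to priority 29 → {E:9, J:29, D:38}
add N (priority 39) → {E:9, J:29, D:38, N:39}
dequeue next → E; now {J:29, D:38, N:39}
add H (priority 7) → {H:7, J:29, D:38, N:39}
add T (priority 27) → {H:7, T:27, J:29, D:38, N:39}
dequeue next → H; now {T:27, J:29, D:38, N:39}
dequeue next → T; now {J:29, D:38, N:39}
dequeue next → J; now {D:38, N:39}
add C (priority 2) → {C:2, D:38, N:39}
update D to priority 13 → {C:2, D:13, N:39}
add Z (priority 22) → {C:2, D:13, Z:22, N:39}
update N to priority 4 → {C:2, N:4, D:13, Z:22}
update C to priority 25 → {N:4, D:13, Z:22, C:25}
dequeue next → N; now {D:13, Z:22, C:25}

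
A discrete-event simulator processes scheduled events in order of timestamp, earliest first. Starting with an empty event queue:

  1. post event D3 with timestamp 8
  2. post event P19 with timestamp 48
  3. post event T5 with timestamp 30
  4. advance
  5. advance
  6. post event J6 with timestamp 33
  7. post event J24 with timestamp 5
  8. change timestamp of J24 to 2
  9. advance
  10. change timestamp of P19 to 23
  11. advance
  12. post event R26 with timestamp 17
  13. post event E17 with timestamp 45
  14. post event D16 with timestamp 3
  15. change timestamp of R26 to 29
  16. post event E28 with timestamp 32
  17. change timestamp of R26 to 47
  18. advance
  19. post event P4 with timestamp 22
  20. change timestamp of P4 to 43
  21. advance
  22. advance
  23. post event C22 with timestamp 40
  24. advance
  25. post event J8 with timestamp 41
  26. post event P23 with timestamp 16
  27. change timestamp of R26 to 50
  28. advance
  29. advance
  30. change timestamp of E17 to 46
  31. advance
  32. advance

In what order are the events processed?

add D3 (timestamp 8) → {D3:8}
add P19 (timestamp 48) → {D3:8, P19:48}
add T5 (timestamp 30) → {D3:8, T5:30, P19:48}
advance → D3; now {T5:30, P19:48}
advance → T5; now {P19:48}
add J6 (timestamp 33) → {J6:33, P19:48}
add J24 (timestamp 5) → {J24:5, J6:33, P19:48}
update J24 to timestamp 2 → {J24:2, J6:33, P19:48}
advance → J24; now {J6:33, P19:48}
update P19 to timestamp 23 → {P19:23, J6:33}
advance → P19; now {J6:33}
add R26 (timestamp 17) → {R26:17, J6:33}
add E17 (timestamp 45) → {R26:17, J6:33, E17:45}
add D16 (timestamp 3) → {D16:3, R26:17, J6:33, E17:45}
update R26 to timestamp 29 → {D16:3, R26:29, J6:33, E17:45}
add E28 (timestamp 32) → {D16:3, R26:29, E28:32, J6:33, E17:45}
update R26 to timestamp 47 → {D16:3, E28:32, J6:33, E17:45, R26:47}
advance → D16; now {E28:32, J6:33, E17:45, R26:47}
add P4 (timestamp 22) → {P4:22, E28:32, J6:33, E17:45, R26:47}
update P4 to timestamp 43 → {E28:32, J6:33, P4:43, E17:45, R26:47}
advance → E28; now {J6:33, P4:43, E17:45, R26:47}
advance → J6; now {P4:43, E17:45, R26:47}
add C22 (timestamp 40) → {C22:40, P4:43, E17:45, R26:47}
advance → C22; now {P4:43, E17:45, R26:47}
add J8 (timestamp 41) → {J8:41, P4:43, E17:45, R26:47}
add P23 (timestamp 16) → {P23:16, J8:41, P4:43, E17:45, R26:47}
update R26 to timestamp 50 → {P23:16, J8:41, P4:43, E17:45, R26:50}
advance → P23; now {J8:41, P4:43, E17:45, R26:50}
advance → J8; now {P4:43, E17:45, R26:50}
update E17 to timestamp 46 → {P4:43, E17:46, R26:50}
advance → P4; now {E17:46, R26:50}
advance → E17; now {R26:50}

[D3, T5, J24, P19, D16, E28, J6, C22, P23, J8, P4, E17]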